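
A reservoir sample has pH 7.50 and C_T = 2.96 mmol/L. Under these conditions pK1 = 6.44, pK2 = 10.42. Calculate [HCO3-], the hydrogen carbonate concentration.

α₁ = 1 / (1 + [H⁺]/K1 + K2/[H⁺]) = 1 / (1 + 10^-1.06 + 10^-2.92)
   = 1 / (1 + 0.087096 + 0.0012023) = 1/1.0883 = 0.9189
[HCO3⁻] = α₁ × DIC = 0.9189 × 2.96 = 2.72 mmol/L

[HCO3⁻] = 2.72 mmol/L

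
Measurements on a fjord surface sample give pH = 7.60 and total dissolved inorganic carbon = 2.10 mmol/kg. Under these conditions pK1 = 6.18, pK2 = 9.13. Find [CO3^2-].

α₂ = 1 / (1 + [H⁺]/K2 + [H⁺]²/(K1K2)) = 1 / (1 + 10^+1.53 + 10^+0.11)
   = 1 / (1 + 33.884 + 1.2882) = 1/36.173 = 0.02765
[CO3²⁻] = α₂ × DIC = 0.02765 × 2.10 = 0.0581 mmol/kg

[CO3²⁻] = 0.0581 mmol/kg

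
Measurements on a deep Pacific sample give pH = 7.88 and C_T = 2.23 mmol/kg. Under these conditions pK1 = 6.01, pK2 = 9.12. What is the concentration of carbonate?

α₂ = 1 / (1 + [H⁺]/K2 + [H⁺]²/(K1K2)) = 1 / (1 + 10^+1.24 + 10^-0.63)
   = 1 / (1 + 17.378 + 0.23442) = 1/18.612 = 0.05373
[CO3²⁻] = α₂ × DIC = 0.05373 × 2.23 = 0.120 mmol/kg

[CO3²⁻] = 0.120 mmol/kg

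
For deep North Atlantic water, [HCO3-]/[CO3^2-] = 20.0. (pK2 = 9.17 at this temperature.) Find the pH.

pH = 7.87

From K2 = [H⁺][CO3^2-]/[HCO3-]:  pH = pK2 − log₁₀([HCO3-]/[CO3^2-])
log₁₀(20.0) = +1.301
pH = 9.17 − (+1.301) = 7.87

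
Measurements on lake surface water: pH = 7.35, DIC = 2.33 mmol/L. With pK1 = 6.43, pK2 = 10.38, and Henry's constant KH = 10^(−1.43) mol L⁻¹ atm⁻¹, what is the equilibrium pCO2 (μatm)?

pCO2 = 6720 μatm

α₀ = 1 / (1 + K1/[H⁺] + K1K2/[H⁺]²) = 1 / (1 + 10^+0.92 + 10^-2.11)
   = 1 / (1 + 8.3176 + 0.0077625) = 1/9.3254 = 0.1072
[CO2*] = α₀ × DIC = 0.1072 × 2.33 = 0.2499 mmol/L
pCO2 = [CO2*]/KH = 2.499×10^-4 / 3.715×10^-2 = 6720 μatm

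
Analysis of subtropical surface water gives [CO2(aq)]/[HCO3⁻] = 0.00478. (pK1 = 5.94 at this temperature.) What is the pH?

pH = 8.26

From K1 = [H⁺][HCO3⁻]/[CO2(aq)]:  pH = pK1 − log₁₀([CO2(aq)]/[HCO3⁻])
log₁₀(0.00478) = -2.321
pH = 5.94 − (-2.321) = 8.26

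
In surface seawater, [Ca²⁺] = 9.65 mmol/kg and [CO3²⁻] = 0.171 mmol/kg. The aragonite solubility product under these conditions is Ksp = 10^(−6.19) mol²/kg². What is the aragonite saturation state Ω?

Ksp = 10^(−6.19) = 6.457×10^-7
Ω = [Ca²⁺][CO3²⁻]/Ksp = (9.65×10^-3)(0.171×10^-3) / 6.457×10^-7 = 2.56

Ω = 2.56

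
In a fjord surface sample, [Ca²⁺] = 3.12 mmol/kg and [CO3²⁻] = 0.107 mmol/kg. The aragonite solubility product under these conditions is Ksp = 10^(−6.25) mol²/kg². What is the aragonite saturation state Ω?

Ksp = 10^(−6.25) = 5.623×10^-7
Ω = [Ca²⁺][CO3²⁻]/Ksp = (3.12×10^-3)(0.107×10^-3) / 5.623×10^-7 = 0.594

Ω = 0.594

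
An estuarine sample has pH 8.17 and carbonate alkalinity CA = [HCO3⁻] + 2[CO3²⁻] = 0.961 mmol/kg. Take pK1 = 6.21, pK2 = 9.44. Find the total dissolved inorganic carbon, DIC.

DIC = 0.924 mmol/kg

CA = [HCO3⁻] + 2[CO3²⁻] = (α₁ + 2α₂)·DIC
At pH 8.17: [H⁺]/K1 = 10^-1.96 = 0.010965, K2/[H⁺] = 10^-1.27 = 0.053703
α₁ = 1/(1 + 0.010965 + 0.053703) = 1/1.0647 = 0.9393; α₂ = α₁·K2/[H⁺] = 0.05044
α₁ + 2α₂ = 1.0401
DIC = CA / (α₁ + 2α₂) = 0.961 / 1.0401 = 0.924 mmol/kg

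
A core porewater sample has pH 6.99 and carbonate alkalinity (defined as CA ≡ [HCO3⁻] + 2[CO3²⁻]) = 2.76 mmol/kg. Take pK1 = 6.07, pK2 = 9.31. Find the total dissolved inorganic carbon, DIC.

DIC = 3.08 mmol/kg

CA = [HCO3⁻] + 2[CO3²⁻] = (α₁ + 2α₂)·DIC
At pH 6.99: [H⁺]/K1 = 10^-0.92 = 0.12023, K2/[H⁺] = 10^-2.32 = 0.0047863
α₁ = 1/(1 + 0.12023 + 0.0047863) = 1/1.1250 = 0.8889; α₂ = α₁·K2/[H⁺] = 0.004254
α₁ + 2α₂ = 0.8974
DIC = CA / (α₁ + 2α₂) = 2.76 / 0.8974 = 3.08 mmol/kg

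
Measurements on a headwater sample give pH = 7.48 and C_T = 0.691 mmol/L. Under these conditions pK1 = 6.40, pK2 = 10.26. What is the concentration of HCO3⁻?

α₁ = 1 / (1 + [H⁺]/K1 + K2/[H⁺]) = 1 / (1 + 10^-1.08 + 10^-2.78)
   = 1 / (1 + 0.083176 + 0.0016596) = 1/1.0848 = 0.9218
[HCO3⁻] = α₁ × DIC = 0.9218 × 0.691 = 0.637 mmol/L

[HCO3⁻] = 0.637 mmol/L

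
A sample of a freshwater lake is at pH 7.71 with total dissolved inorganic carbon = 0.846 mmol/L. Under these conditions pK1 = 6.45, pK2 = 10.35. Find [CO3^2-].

[CO3²⁻] = 1.83 μmol/L

α₂ = 1 / (1 + [H⁺]/K2 + [H⁺]²/(K1K2)) = 1 / (1 + 10^+2.64 + 10^+1.38)
   = 1 / (1 + 436.52 + 23.988) = 1/461.50 = 0.002167
[CO3²⁻] = α₂ × DIC = 0.002167 × 0.846 = 0.00183 mmol/L = 1.83 μmol/L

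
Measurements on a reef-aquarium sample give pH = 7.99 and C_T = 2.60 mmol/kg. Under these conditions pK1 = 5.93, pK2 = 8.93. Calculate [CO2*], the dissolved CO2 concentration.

α₀ = 1 / (1 + K1/[H⁺] + K1K2/[H⁺]²) = 1 / (1 + 10^+2.06 + 10^+1.12)
   = 1 / (1 + 114.82 + 13.183) = 1/129.00 = 0.007752
[CO2*] = α₀ × DIC = 0.007752 × 2.60 = 0.0202 mmol/kg

[CO2*] = 0.0202 mmol/kg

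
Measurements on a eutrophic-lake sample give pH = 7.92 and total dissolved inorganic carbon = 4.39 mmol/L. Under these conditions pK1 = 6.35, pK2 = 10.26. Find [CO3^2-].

α₂ = 1 / (1 + [H⁺]/K2 + [H⁺]²/(K1K2)) = 1 / (1 + 10^+2.34 + 10^+0.77)
   = 1 / (1 + 218.78 + 5.8884) = 1/225.66 = 0.004431
[CO3²⁻] = α₂ × DIC = 0.004431 × 4.39 = 0.0195 mmol/L = 19.5 μmol/L

[CO3²⁻] = 19.5 μmol/L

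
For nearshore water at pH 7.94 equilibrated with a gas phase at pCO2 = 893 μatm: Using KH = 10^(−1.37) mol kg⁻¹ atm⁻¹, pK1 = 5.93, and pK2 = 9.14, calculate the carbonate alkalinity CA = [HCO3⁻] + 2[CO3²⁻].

CA = 4.39 mmol/kg

[CO2*] = KH · pCO2 = 10^(−1.37) × 893×10^-6 = 3.809×10^-5 mol/kg
α₀ = 1/(1 + K1/[H⁺] + K1K2/[H⁺]²) = 1/(1 + 10^+2.01 + 10^+0.81) = 0.009109
DIC = [CO2*]/α₀ = 3.809×10^-5 / 0.009109 = 4.182 mmol/kg
CA = (α₁ + 2α₂)·DIC = (0.9321 + 2×0.05881) × 4.182 = 4.39 mmol/kg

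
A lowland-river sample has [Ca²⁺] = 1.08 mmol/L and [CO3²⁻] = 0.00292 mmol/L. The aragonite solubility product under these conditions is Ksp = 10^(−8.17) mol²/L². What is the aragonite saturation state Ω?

Ω = 0.466

Ksp = 10^(−8.17) = 6.761×10^-9
Ω = [Ca²⁺][CO3²⁻]/Ksp = (1.08×10^-3)(0.00292×10^-3) / 6.761×10^-9 = 0.466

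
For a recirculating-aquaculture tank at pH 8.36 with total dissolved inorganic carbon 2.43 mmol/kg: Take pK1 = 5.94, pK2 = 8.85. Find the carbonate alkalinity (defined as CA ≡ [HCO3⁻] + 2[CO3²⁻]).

CA = 3.02 mmol/kg

CA = [HCO3⁻] + 2[CO3²⁻] = (α₁ + 2α₂)·DIC
At pH 8.36: [H⁺]/K1 = 10^-2.42 = 0.0038019, K2/[H⁺] = 10^-0.49 = 0.32359
α₁ = 1/(1 + 0.0038019 + 0.32359) = 1/1.3274 = 0.7534; α₂ = α₁·K2/[H⁺] = 0.2438
α₁ + 2α₂ = 1.2409
CA = 1.2409 × 2.43 = 3.02 mmol/kg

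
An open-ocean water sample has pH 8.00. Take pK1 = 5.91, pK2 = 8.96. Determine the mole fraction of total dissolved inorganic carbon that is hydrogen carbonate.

α₁ = 0.895

α₁ = 1 / (1 + [H⁺]/K1 + K2/[H⁺]) = 1 / (1 + 10^-2.09 + 10^-0.96)
   = 1 / (1 + 0.0081283 + 0.10965) = 1/1.1178 = 0.8946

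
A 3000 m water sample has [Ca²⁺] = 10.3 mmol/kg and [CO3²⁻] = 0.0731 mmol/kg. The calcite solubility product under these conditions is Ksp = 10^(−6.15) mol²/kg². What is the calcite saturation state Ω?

Ksp = 10^(−6.15) = 7.079×10^-7
Ω = [Ca²⁺][CO3²⁻]/Ksp = (10.3×10^-3)(0.0731×10^-3) / 7.079×10^-7 = 1.06

Ω = 1.06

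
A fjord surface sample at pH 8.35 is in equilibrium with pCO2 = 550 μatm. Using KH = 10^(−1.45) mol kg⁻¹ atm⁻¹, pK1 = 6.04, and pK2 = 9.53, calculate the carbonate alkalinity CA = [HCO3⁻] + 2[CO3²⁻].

CA = 4.51 mmol/kg

[CO2*] = KH · pCO2 = 10^(−1.45) × 550×10^-6 = 1.951×10^-5 mol/kg
α₀ = 1/(1 + K1/[H⁺] + K1K2/[H⁺]²) = 1/(1 + 10^+2.31 + 10^+1.13) = 0.004573
DIC = [CO2*]/α₀ = 1.951×10^-5 / 0.004573 = 4.267 mmol/kg
CA = (α₁ + 2α₂)·DIC = (0.9337 + 2×0.06169) × 4.267 = 4.51 mmol/kg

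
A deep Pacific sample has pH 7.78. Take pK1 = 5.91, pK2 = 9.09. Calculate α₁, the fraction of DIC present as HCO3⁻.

α₁ = 0.941

α₁ = 1 / (1 + [H⁺]/K1 + K2/[H⁺]) = 1 / (1 + 10^-1.87 + 10^-1.31)
   = 1 / (1 + 0.013490 + 0.048978) = 1/1.0625 = 0.9412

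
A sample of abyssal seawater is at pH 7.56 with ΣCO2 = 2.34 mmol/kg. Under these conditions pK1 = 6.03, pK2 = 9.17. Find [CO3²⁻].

[CO3²⁻] = 0.0545 mmol/kg

α₂ = 1 / (1 + [H⁺]/K2 + [H⁺]²/(K1K2)) = 1 / (1 + 10^+1.61 + 10^+0.08)
   = 1 / (1 + 40.738 + 1.2023) = 1/42.940 = 0.02329
[CO3²⁻] = α₂ × DIC = 0.02329 × 2.34 = 0.0545 mmol/kg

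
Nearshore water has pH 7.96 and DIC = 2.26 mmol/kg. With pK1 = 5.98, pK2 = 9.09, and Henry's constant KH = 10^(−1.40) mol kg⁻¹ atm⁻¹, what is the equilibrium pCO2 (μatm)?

pCO2 = 548 μatm

α₀ = 1 / (1 + K1/[H⁺] + K1K2/[H⁺]²) = 1 / (1 + 10^+1.98 + 10^+0.85)
   = 1 / (1 + 95.499 + 7.0795) = 1/103.58 = 0.009654
[CO2*] = α₀ × DIC = 0.009654 × 2.26 = 0.02182 mmol/kg
pCO2 = [CO2*]/KH = 2.182×10^-5 / 3.981×10^-2 = 548 μatm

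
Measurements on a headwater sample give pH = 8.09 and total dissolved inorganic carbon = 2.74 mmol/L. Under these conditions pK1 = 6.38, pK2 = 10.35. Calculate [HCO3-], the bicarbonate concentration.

α₁ = 1 / (1 + [H⁺]/K1 + K2/[H⁺]) = 1 / (1 + 10^-1.71 + 10^-2.26)
   = 1 / (1 + 0.019498 + 0.0054954) = 1/1.0250 = 0.9756
[HCO3⁻] = α₁ × DIC = 0.9756 × 2.74 = 2.67 mmol/L

[HCO3⁻] = 2.67 mmol/L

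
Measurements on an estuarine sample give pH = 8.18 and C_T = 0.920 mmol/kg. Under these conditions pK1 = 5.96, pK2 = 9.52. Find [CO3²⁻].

[CO3²⁻] = 0.0400 mmol/kg

α₂ = 1 / (1 + [H⁺]/K2 + [H⁺]²/(K1K2)) = 1 / (1 + 10^+1.34 + 10^-0.88)
   = 1 / (1 + 21.878 + 0.13183) = 1/23.009 = 0.04346
[CO3²⁻] = α₂ × DIC = 0.04346 × 0.920 = 0.0400 mmol/kg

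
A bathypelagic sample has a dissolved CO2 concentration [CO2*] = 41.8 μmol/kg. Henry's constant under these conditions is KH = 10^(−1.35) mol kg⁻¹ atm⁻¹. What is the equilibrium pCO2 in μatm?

pCO2 = 936 μatm

KH = 10^(−1.35) = 4.467×10^-2 mol kg⁻¹ atm⁻¹
pCO2 = [CO2*]/KH = 41.8×10^-6 / 4.467×10^-2 = 9.36×10^-4 atm = 936 μatm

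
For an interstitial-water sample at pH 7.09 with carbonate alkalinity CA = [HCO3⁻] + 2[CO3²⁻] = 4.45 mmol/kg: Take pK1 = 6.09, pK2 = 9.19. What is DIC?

DIC = 4.85 mmol/kg

CA = [HCO3⁻] + 2[CO3²⁻] = (α₁ + 2α₂)·DIC
At pH 7.09: [H⁺]/K1 = 10^-1.00 = 0.10000, K2/[H⁺] = 10^-2.10 = 0.0079433
α₁ = 1/(1 + 0.10000 + 0.0079433) = 1/1.1079 = 0.9026; α₂ = α₁·K2/[H⁺] = 0.007169
α₁ + 2α₂ = 0.9169
DIC = CA / (α₁ + 2α₂) = 4.45 / 0.9169 = 4.85 mmol/kg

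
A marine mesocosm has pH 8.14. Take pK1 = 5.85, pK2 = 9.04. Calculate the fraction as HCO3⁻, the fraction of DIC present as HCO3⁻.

α₁ = 1 / (1 + [H⁺]/K1 + K2/[H⁺]) = 1 / (1 + 10^-2.29 + 10^-0.90)
   = 1 / (1 + 0.0051286 + 0.12589) = 1/1.1310 = 0.8842

α₁ = 0.884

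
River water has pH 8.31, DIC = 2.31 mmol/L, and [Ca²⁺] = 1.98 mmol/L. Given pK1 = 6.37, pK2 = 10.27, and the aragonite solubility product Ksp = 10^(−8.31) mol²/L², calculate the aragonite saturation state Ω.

Ω = 10.0

α₂ = 1 / (1 + [H⁺]/K2 + [H⁺]²/(K1K2)) = 1 / (1 + 10^+1.96 + 10^+0.02)
   = 1 / (1 + 91.201 + 1.0471) = 1/93.248 = 0.01072
[CO3²⁻] = α₂ × DIC = 0.01072 × 2.31 = 0.02477 mmol/L
Ksp = 10^(−8.31) = 4.898×10^-9
Ω = [Ca²⁺][CO3²⁻]/Ksp = (1.98×10^-3)(2.477×10^-5) / 4.898×10^-9 = 10.0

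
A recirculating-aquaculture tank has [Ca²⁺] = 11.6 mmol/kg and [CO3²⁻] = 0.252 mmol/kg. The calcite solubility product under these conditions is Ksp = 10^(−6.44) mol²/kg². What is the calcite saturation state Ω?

Ksp = 10^(−6.44) = 3.631×10^-7
Ω = [Ca²⁺][CO3²⁻]/Ksp = (11.6×10^-3)(0.252×10^-3) / 3.631×10^-7 = 8.05

Ω = 8.05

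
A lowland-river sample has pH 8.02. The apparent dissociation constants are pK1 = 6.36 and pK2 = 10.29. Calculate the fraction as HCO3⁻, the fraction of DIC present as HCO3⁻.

α₁ = 1 / (1 + [H⁺]/K1 + K2/[H⁺]) = 1 / (1 + 10^-1.66 + 10^-2.27)
   = 1 / (1 + 0.021878 + 0.0053703) = 1/1.0272 = 0.9735

α₁ = 0.973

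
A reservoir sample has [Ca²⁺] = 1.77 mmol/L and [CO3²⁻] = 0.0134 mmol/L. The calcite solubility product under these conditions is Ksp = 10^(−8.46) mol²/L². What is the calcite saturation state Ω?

Ω = 6.84

Ksp = 10^(−8.46) = 3.467×10^-9
Ω = [Ca²⁺][CO3²⁻]/Ksp = (1.77×10^-3)(0.0134×10^-3) / 3.467×10^-9 = 6.84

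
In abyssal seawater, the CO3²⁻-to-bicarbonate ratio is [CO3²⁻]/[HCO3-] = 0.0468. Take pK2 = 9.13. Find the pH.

pH = 7.80

From K2 = [H⁺][CO3²⁻]/[HCO3-]:  pH = pK2 + log₁₀([CO3²⁻]/[HCO3-])
log₁₀(0.0468) = -1.330
pH = 9.13 + (-1.330) = 7.80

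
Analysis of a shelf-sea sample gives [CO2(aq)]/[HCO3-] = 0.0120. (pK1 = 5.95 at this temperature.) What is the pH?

From K1 = [H⁺][HCO3-]/[CO2(aq)]:  pH = pK1 − log₁₀([CO2(aq)]/[HCO3-])
log₁₀(0.0120) = -1.921
pH = 5.95 − (-1.921) = 7.87

pH = 7.87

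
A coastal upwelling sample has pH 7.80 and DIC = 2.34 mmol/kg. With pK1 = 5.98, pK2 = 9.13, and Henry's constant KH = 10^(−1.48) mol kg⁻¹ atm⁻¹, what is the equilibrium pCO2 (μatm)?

α₀ = 1 / (1 + K1/[H⁺] + K1K2/[H⁺]²) = 1 / (1 + 10^+1.82 + 10^+0.49)
   = 1 / (1 + 66.069 + 3.0903) = 1/70.160 = 0.01425
[CO2*] = α₀ × DIC = 0.01425 × 2.34 = 0.03335 mmol/kg
pCO2 = [CO2*]/KH = 3.335×10^-5 / 3.311×10^-2 = 1010 μatm

pCO2 = 1010 μatm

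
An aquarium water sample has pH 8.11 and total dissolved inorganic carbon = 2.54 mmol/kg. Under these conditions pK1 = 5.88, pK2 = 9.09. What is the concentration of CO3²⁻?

[CO3²⁻] = 0.239 mmol/kg

α₂ = 1 / (1 + [H⁺]/K2 + [H⁺]²/(K1K2)) = 1 / (1 + 10^+0.98 + 10^-1.25)
   = 1 / (1 + 9.5499 + 0.056234) = 1/10.606 = 0.09428
[CO3²⁻] = α₂ × DIC = 0.09428 × 2.54 = 0.239 mmol/kg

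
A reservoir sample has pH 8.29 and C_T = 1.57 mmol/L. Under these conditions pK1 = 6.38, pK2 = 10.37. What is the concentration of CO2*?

α₀ = 1 / (1 + K1/[H⁺] + K1K2/[H⁺]²) = 1 / (1 + 10^+1.91 + 10^-0.17)
   = 1 / (1 + 81.283 + 0.67608) = 1/82.959 = 0.01205
[CO2*] = α₀ × DIC = 0.01205 × 1.57 = 0.0189 mmol/L = 18.9 μmol/L

[CO2*] = 18.9 μmol/L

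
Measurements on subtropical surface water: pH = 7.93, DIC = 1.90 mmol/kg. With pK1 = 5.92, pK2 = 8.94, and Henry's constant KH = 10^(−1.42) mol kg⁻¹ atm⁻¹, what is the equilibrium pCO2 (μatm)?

pCO2 = 441 μatm

α₀ = 1 / (1 + K1/[H⁺] + K1K2/[H⁺]²) = 1 / (1 + 10^+2.01 + 10^+1.00)
   = 1 / (1 + 102.33 + 10.000) = 1/113.33 = 0.008824
[CO2*] = α₀ × DIC = 0.008824 × 1.90 = 0.01677 mmol/kg = 16.77 μmol/kg
pCO2 = [CO2*]/KH = 1.677×10^-5 / 3.802×10^-2 = 441 μatm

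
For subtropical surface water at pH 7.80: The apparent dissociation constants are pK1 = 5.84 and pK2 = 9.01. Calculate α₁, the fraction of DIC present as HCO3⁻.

α₁ = 0.932

α₁ = 1 / (1 + [H⁺]/K1 + K2/[H⁺]) = 1 / (1 + 10^-1.96 + 10^-1.21)
   = 1 / (1 + 0.010965 + 0.061660) = 1/1.0726 = 0.9323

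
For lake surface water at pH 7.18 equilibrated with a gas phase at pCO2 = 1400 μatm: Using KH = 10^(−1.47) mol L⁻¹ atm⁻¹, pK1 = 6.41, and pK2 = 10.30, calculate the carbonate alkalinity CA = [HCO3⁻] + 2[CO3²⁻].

CA = 0.280 mmol/L

[CO2*] = KH · pCO2 = 10^(−1.47) × 1400×10^-6 = 4.744×10^-5 mol/L
α₀ = 1/(1 + K1/[H⁺] + K1K2/[H⁺]²) = 1/(1 + 10^+0.77 + 10^-2.35) = 0.1451
DIC = [CO2*]/α₀ = 4.744×10^-5 / 0.1451 = 0.3270 mmol/L
CA = (α₁ + 2α₂)·DIC = (0.8543 + 2×0.0006480) × 0.3270 = 0.280 mmol/L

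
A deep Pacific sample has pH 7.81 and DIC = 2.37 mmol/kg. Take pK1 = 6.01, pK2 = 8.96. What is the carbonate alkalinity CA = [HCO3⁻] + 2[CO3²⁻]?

CA = [HCO3⁻] + 2[CO3²⁻] = (α₁ + 2α₂)·DIC
At pH 7.81: [H⁺]/K1 = 10^-1.80 = 0.015849, K2/[H⁺] = 10^-1.15 = 0.070795
α₁ = 1/(1 + 0.015849 + 0.070795) = 1/1.0866 = 0.9203; α₂ = α₁·K2/[H⁺] = 0.06515
α₁ + 2α₂ = 1.0506
CA = 1.0506 × 2.37 = 2.49 mmol/kg

CA = 2.49 mmol/kg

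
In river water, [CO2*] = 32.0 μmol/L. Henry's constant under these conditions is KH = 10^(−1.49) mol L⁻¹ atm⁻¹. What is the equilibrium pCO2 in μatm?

pCO2 = 989 μatm

KH = 10^(−1.49) = 3.236×10^-2 mol L⁻¹ atm⁻¹
pCO2 = [CO2*]/KH = 32.0×10^-6 / 3.236×10^-2 = 9.89×10^-4 atm = 989 μatm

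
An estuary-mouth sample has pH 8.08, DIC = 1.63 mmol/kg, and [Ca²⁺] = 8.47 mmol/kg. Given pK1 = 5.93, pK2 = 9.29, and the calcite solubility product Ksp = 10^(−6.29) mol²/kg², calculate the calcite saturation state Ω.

α₂ = 1 / (1 + [H⁺]/K2 + [H⁺]²/(K1K2)) = 1 / (1 + 10^+1.21 + 10^-0.94)
   = 1 / (1 + 16.218 + 0.11482) = 1/17.333 = 0.05769
[CO3²⁻] = α₂ × DIC = 0.05769 × 1.63 = 0.09404 mmol/kg
Ksp = 10^(−6.29) = 5.129×10^-7
Ω = [Ca²⁺][CO3²⁻]/Ksp = (8.47×10^-3)(9.404×10^-5) / 5.129×10^-7 = 1.55

Ω = 1.55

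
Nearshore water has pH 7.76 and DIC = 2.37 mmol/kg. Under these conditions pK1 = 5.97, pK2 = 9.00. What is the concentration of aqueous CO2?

α₀ = 1 / (1 + K1/[H⁺] + K1K2/[H⁺]²) = 1 / (1 + 10^+1.79 + 10^+0.55)
   = 1 / (1 + 61.660 + 3.5481) = 1/66.208 = 0.01510
[CO2*] = α₀ × DIC = 0.01510 × 2.37 = 0.0358 mmol/kg

[CO2*] = 0.0358 mmol/kg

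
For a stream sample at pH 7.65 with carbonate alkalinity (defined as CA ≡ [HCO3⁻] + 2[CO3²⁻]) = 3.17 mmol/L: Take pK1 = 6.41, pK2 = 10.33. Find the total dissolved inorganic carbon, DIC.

CA = [HCO3⁻] + 2[CO3²⁻] = (α₁ + 2α₂)·DIC
At pH 7.65: [H⁺]/K1 = 10^-1.24 = 0.057544, K2/[H⁺] = 10^-2.68 = 0.0020893
α₁ = 1/(1 + 0.057544 + 0.0020893) = 1/1.0596 = 0.9437; α₂ = α₁·K2/[H⁺] = 0.001972
α₁ + 2α₂ = 0.9477
DIC = CA / (α₁ + 2α₂) = 3.17 / 0.9477 = 3.35 mmol/L

DIC = 3.35 mmol/L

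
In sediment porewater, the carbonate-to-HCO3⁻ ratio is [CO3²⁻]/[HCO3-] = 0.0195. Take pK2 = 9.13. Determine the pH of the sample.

pH = 7.42

From K2 = [H⁺][CO3²⁻]/[HCO3-]:  pH = pK2 + log₁₀([CO3²⁻]/[HCO3-])
log₁₀(0.0195) = -1.710
pH = 9.13 + (-1.710) = 7.42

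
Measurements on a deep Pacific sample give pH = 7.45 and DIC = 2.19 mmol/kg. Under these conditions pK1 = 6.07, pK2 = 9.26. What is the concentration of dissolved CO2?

α₀ = 1 / (1 + K1/[H⁺] + K1K2/[H⁺]²) = 1 / (1 + 10^+1.38 + 10^-0.43)
   = 1 / (1 + 23.988 + 0.37154) = 1/25.360 = 0.03943
[CO2*] = α₀ × DIC = 0.03943 × 2.19 = 0.0864 mmol/kg

[CO2*] = 0.0864 mmol/kg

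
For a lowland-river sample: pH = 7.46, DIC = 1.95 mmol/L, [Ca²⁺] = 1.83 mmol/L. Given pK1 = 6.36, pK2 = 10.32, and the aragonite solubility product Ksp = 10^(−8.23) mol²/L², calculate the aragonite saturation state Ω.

Ω = 0.774

α₂ = 1 / (1 + [H⁺]/K2 + [H⁺]²/(K1K2)) = 1 / (1 + 10^+2.86 + 10^+1.76)
   = 1 / (1 + 724.44 + 57.544) = 1/782.98 = 0.001277
[CO3²⁻] = α₂ × DIC = 0.001277 × 1.95 = 0.002490 mmol/L = 2.490 μmol/L
Ksp = 10^(−8.23) = 5.888×10^-9
Ω = [Ca²⁺][CO3²⁻]/Ksp = (1.83×10^-3)(2.490×10^-6) / 5.888×10^-9 = 0.774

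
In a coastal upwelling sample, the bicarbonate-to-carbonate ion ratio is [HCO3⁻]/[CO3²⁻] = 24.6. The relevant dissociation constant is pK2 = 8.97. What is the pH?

pH = 7.58

From K2 = [H⁺][CO3²⁻]/[HCO3⁻]:  pH = pK2 − log₁₀([HCO3⁻]/[CO3²⁻])
log₁₀(24.6) = +1.391
pH = 8.97 − (+1.391) = 7.58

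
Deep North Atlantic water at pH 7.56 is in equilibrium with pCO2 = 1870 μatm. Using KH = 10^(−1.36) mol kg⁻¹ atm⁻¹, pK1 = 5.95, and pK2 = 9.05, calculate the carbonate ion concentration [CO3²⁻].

[CO2*] = KH · pCO2 = 10^(−1.36) × 1870×10^-6 = 8.163×10^-5 mol/kg
α₀ = 1/(1 + K1/[H⁺] + K1K2/[H⁺]²) = 1/(1 + 10^+1.61 + 10^+0.12) = 0.02323
DIC = [CO2*]/α₀ = 8.163×10^-5 / 0.02323 = 3.515 mmol/kg
[CO3²⁻] = α₂·DIC; α₂ = 0.03062, so [CO3²⁻] = 0.03062 × 3.515 = 0.108 mmol/kg

[CO3²⁻] = 0.108 mmol/kg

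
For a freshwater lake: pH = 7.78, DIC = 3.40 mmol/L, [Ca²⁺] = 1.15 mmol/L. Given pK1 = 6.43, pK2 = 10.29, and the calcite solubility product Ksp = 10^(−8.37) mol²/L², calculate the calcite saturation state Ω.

Ω = 2.70

α₂ = 1 / (1 + [H⁺]/K2 + [H⁺]²/(K1K2)) = 1 / (1 + 10^+2.51 + 10^+1.16)
   = 1 / (1 + 323.59 + 14.454) = 1/339.05 = 0.002949
[CO3²⁻] = α₂ × DIC = 0.002949 × 3.40 = 0.01003 mmol/L = 10.03 μmol/L
Ksp = 10^(−8.37) = 4.266×10^-9
Ω = [Ca²⁺][CO3²⁻]/Ksp = (1.15×10^-3)(1.003×10^-5) / 4.266×10^-9 = 2.70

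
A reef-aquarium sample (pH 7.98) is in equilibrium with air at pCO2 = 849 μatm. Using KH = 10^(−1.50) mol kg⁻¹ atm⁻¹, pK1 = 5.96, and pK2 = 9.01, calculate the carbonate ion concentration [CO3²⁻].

[CO3²⁻] = 0.262 mmol/kg

[CO2*] = KH · pCO2 = 10^(−1.50) × 849×10^-6 = 2.685×10^-5 mol/kg
α₀ = 1/(1 + K1/[H⁺] + K1K2/[H⁺]²) = 1/(1 + 10^+2.02 + 10^+0.99) = 0.008659
DIC = [CO2*]/α₀ = 2.685×10^-5 / 0.008659 = 3.101 mmol/kg
[CO3²⁻] = α₂·DIC; α₂ = 0.08462, so [CO3²⁻] = 0.08462 × 3.101 = 0.262 mmol/kg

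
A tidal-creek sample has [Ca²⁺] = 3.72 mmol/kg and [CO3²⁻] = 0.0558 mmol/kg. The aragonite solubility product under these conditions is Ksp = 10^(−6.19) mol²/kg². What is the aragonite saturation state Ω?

Ω = 0.321

Ksp = 10^(−6.19) = 6.457×10^-7
Ω = [Ca²⁺][CO3²⁻]/Ksp = (3.72×10^-3)(0.0558×10^-3) / 6.457×10^-7 = 0.321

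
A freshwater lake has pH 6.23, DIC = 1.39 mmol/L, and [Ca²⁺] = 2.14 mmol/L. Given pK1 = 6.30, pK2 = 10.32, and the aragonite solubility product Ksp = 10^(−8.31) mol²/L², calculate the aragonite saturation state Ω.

Ω = 0.0227

α₂ = 1 / (1 + [H⁺]/K2 + [H⁺]²/(K1K2)) = 1 / (1 + 10^+4.09 + 10^+4.16)
   = 1 / (1 + 1.2303×10^4 + 1.4454×10^4) = 1/2.6758×10^4 = 3.737×10^-5
[CO3²⁻] = α₂ × DIC = 3.737×10^-5 × 1.39 = 5.195×10^-5 mmol/L = 0.05195 μmol/L
Ksp = 10^(−8.31) = 4.898×10^-9
Ω = [Ca²⁺][CO3²⁻]/Ksp = (2.14×10^-3)(5.195×10^-8) / 4.898×10^-9 = 0.0227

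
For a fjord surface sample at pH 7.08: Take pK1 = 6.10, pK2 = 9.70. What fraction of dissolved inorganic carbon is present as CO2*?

α₀ = 0.0946

α₀ = 1 / (1 + K1/[H⁺] + K1K2/[H⁺]²) = 1 / (1 + 10^+0.98 + 10^-1.64)
   = 1 / (1 + 9.5499 + 0.022909) = 1/10.573 = 0.09458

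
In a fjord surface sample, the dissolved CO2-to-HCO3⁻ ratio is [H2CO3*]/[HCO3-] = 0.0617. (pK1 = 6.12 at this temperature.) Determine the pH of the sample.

From K1 = [H⁺][HCO3-]/[H2CO3*]:  pH = pK1 − log₁₀([H2CO3*]/[HCO3-])
log₁₀(0.0617) = -1.210
pH = 6.12 − (-1.210) = 7.33

pH = 7.33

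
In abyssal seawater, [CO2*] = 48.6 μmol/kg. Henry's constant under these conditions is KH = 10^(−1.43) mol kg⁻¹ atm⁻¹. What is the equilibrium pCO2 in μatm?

KH = 10^(−1.43) = 3.715×10^-2 mol kg⁻¹ atm⁻¹
pCO2 = [CO2*]/KH = 48.6×10^-6 / 3.715×10^-2 = 1.31×10^-3 atm = 1310 μatm

pCO2 = 1310 μatm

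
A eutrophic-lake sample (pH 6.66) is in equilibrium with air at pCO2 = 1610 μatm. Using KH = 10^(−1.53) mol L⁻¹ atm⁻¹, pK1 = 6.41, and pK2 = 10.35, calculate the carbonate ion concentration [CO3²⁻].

[CO3²⁻] = 0.0173 μmol/L

[CO2*] = KH · pCO2 = 10^(−1.53) × 1610×10^-6 = 4.751×10^-5 mol/L
α₀ = 1/(1 + K1/[H⁺] + K1K2/[H⁺]²) = 1/(1 + 10^+0.25 + 10^-3.44) = 0.3599
DIC = [CO2*]/α₀ = 4.751×10^-5 / 0.3599 = 0.1320 mmol/L
[CO3²⁻] = α₂·DIC; α₂ = 0.0001307, so [CO3²⁻] = 0.0001307 × 0.1320 = 1.73×10^-5 mmol/L = 0.0173 μmol/L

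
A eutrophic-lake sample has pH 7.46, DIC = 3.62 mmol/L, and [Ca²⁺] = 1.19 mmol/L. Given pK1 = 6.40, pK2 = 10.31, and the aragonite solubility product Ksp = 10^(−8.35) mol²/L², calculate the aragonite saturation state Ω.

α₂ = 1 / (1 + [H⁺]/K2 + [H⁺]²/(K1K2)) = 1 / (1 + 10^+2.85 + 10^+1.79)
   = 1 / (1 + 707.95 + 61.660) = 1/770.61 = 0.001298
[CO3²⁻] = α₂ × DIC = 0.001298 × 3.62 = 0.004698 mmol/L = 4.698 μmol/L
Ksp = 10^(−8.35) = 4.467×10^-9
Ω = [Ca²⁺][CO3²⁻]/Ksp = (1.19×10^-3)(4.698×10^-6) / 4.467×10^-9 = 1.25

Ω = 1.25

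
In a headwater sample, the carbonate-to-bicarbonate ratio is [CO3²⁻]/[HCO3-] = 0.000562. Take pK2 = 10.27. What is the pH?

pH = 7.02

From K2 = [H⁺][CO3²⁻]/[HCO3-]:  pH = pK2 + log₁₀([CO3²⁻]/[HCO3-])
log₁₀(0.000562) = -3.250
pH = 10.27 + (-3.250) = 7.02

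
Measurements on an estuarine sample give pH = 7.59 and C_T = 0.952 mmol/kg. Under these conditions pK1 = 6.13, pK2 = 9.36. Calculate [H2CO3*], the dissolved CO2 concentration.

[CO2*] = 0.0314 mmol/kg

α₀ = 1 / (1 + K1/[H⁺] + K1K2/[H⁺]²) = 1 / (1 + 10^+1.46 + 10^-0.31)
   = 1 / (1 + 28.840 + 0.48978) = 1/30.330 = 0.03297
[CO2*] = α₀ × DIC = 0.03297 × 0.952 = 0.0314 mmol/kg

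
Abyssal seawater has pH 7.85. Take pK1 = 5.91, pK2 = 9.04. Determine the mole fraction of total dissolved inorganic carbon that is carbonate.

α₂ = 1 / (1 + [H⁺]/K2 + [H⁺]²/(K1K2)) = 1 / (1 + 10^+1.19 + 10^-0.75)
   = 1 / (1 + 15.488 + 0.17783) = 1/16.666 = 0.06000

α₂ = 0.0600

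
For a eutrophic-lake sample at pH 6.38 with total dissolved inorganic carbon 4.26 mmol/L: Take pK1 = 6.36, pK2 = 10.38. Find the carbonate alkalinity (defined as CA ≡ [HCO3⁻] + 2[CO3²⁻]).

CA = 2.18 mmol/L

CA = [HCO3⁻] + 2[CO3²⁻] = (α₁ + 2α₂)·DIC
At pH 6.38: [H⁺]/K1 = 10^-0.02 = 0.95499, K2/[H⁺] = 10^-4.00 = 0.00010000
α₁ = 1/(1 + 0.95499 + 0.00010000) = 1/1.9551 = 0.5115; α₂ = α₁·K2/[H⁺] = 5.115×10^-5
α₁ + 2α₂ = 0.5116
CA = 0.5116 × 4.26 = 2.18 mmol/L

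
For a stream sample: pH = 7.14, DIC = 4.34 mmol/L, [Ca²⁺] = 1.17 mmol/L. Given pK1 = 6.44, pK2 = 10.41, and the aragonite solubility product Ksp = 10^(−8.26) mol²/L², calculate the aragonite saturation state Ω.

Ω = 0.413

α₂ = 1 / (1 + [H⁺]/K2 + [H⁺]²/(K1K2)) = 1 / (1 + 10^+3.27 + 10^+2.57)
   = 1 / (1 + 1862.1 + 371.54) = 1/2234.6 = 0.0004475
[CO3²⁻] = α₂ × DIC = 0.0004475 × 4.34 = 0.001942 mmol/L = 1.942 μmol/L
Ksp = 10^(−8.26) = 5.495×10^-9
Ω = [Ca²⁺][CO3²⁻]/Ksp = (1.17×10^-3)(1.942×10^-6) / 5.495×10^-9 = 0.413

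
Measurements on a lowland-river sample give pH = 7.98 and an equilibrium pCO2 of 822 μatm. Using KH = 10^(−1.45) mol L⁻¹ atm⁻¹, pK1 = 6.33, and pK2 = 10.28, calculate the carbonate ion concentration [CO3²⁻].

[CO2*] = KH · pCO2 = 10^(−1.45) × 822×10^-6 = 2.917×10^-5 mol/L
α₀ = 1/(1 + K1/[H⁺] + K1K2/[H⁺]²) = 1/(1 + 10^+1.65 + 10^-0.65) = 0.02179
DIC = [CO2*]/α₀ = 2.917×10^-5 / 0.02179 = 1.338 mmol/L
[CO3²⁻] = α₂·DIC; α₂ = 0.004878, so [CO3²⁻] = 0.004878 × 1.338 = 0.00653 mmol/L = 6.53 μmol/L

[CO3²⁻] = 6.53 μmol/L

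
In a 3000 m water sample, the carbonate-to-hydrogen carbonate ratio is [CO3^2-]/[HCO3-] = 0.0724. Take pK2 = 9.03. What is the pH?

From K2 = [H⁺][CO3^2-]/[HCO3-]:  pH = pK2 + log₁₀([CO3^2-]/[HCO3-])
log₁₀(0.0724) = -1.140
pH = 9.03 + (-1.140) = 7.89

pH = 7.89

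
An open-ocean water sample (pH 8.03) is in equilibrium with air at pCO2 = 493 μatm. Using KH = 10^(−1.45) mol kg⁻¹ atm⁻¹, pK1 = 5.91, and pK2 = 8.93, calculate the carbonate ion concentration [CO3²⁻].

[CO3²⁻] = 0.290 mmol/kg

[CO2*] = KH · pCO2 = 10^(−1.45) × 493×10^-6 = 1.749×10^-5 mol/kg
α₀ = 1/(1 + K1/[H⁺] + K1K2/[H⁺]²) = 1/(1 + 10^+2.12 + 10^+1.22) = 0.006692
DIC = [CO2*]/α₀ = 1.749×10^-5 / 0.006692 = 2.614 mmol/kg
[CO3²⁻] = α₂·DIC; α₂ = 0.1111, so [CO3²⁻] = 0.1111 × 2.614 = 0.290 mmol/kg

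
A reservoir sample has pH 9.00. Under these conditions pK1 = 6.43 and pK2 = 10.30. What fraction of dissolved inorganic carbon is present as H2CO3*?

α₀ = 1 / (1 + K1/[H⁺] + K1K2/[H⁺]²) = 1 / (1 + 10^+2.57 + 10^+1.27)
   = 1 / (1 + 371.54 + 18.621) = 1/391.16 = 0.002557

α₀ = 0.00256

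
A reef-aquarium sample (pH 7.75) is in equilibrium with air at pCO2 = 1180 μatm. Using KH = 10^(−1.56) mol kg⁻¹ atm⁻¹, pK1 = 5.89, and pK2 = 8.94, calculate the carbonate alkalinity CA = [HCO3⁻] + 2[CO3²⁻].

[CO2*] = KH · pCO2 = 10^(−1.56) × 1180×10^-6 = 3.250×10^-5 mol/kg
α₀ = 1/(1 + K1/[H⁺] + K1K2/[H⁺]²) = 1/(1 + 10^+1.86 + 10^+0.67) = 0.01280
DIC = [CO2*]/α₀ = 3.250×10^-5 / 0.01280 = 2.539 mmol/kg
CA = (α₁ + 2α₂)·DIC = (0.9273 + 2×0.05987) × 2.539 = 2.66 mmol/kg

CA = 2.66 mmol/kg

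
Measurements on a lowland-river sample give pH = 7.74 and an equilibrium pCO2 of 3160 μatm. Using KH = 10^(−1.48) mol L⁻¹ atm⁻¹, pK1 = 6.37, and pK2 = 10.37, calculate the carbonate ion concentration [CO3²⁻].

[CO2*] = KH · pCO2 = 10^(−1.48) × 3160×10^-6 = 1.046×10^-4 mol/L
α₀ = 1/(1 + K1/[H⁺] + K1K2/[H⁺]²) = 1/(1 + 10^+1.37 + 10^-1.26) = 0.04082
DIC = [CO2*]/α₀ = 1.046×10^-4 / 0.04082 = 2.563 mmol/L
[CO3²⁻] = α₂·DIC; α₂ = 0.002243, so [CO3²⁻] = 0.002243 × 2.563 = 0.00575 mmol/L = 5.75 μmol/L

[CO3²⁻] = 5.75 μmol/L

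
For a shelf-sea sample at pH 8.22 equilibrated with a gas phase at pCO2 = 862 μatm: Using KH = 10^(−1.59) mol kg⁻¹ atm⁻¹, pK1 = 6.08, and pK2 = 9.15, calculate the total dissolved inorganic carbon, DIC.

DIC = 3.44 mmol/kg

[CO2*] = KH · pCO2 = 10^(−1.59) × 862×10^-6 = 2.216×10^-5 mol/kg
α₀ = 1/(1 + K1/[H⁺] + K1K2/[H⁺]²) = 1/(1 + 10^+2.14 + 10^+1.21) = 0.006441
DIC = [CO2*]/α₀ = 2.216×10^-5 / 0.006441 = 3.44 mmol/kg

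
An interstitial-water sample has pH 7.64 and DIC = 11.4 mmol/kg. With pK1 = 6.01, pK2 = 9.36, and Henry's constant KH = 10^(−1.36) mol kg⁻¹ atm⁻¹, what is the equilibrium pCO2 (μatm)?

pCO2 = 5870 μatm

α₀ = 1 / (1 + K1/[H⁺] + K1K2/[H⁺]²) = 1 / (1 + 10^+1.63 + 10^-0.09)
   = 1 / (1 + 42.658 + 0.81283) = 1/44.471 = 0.02249
[CO2*] = α₀ × DIC = 0.02249 × 11.4 = 0.2563 mmol/kg
pCO2 = [CO2*]/KH = 2.563×10^-4 / 4.365×10^-2 = 5870 μatm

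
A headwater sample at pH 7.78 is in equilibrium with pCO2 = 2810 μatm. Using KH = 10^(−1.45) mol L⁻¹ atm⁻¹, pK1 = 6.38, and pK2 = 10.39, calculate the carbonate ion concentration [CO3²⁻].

[CO3²⁻] = 6.15 μmol/L

[CO2*] = KH · pCO2 = 10^(−1.45) × 2810×10^-6 = 9.970×10^-5 mol/L
α₀ = 1/(1 + K1/[H⁺] + K1K2/[H⁺]²) = 1/(1 + 10^+1.40 + 10^-1.21) = 0.03820
DIC = [CO2*]/α₀ = 9.970×10^-5 / 0.03820 = 2.610 mmol/L
[CO3²⁻] = α₂·DIC; α₂ = 0.002355, so [CO3²⁻] = 0.002355 × 2.610 = 0.00615 mmol/L = 6.15 μmol/L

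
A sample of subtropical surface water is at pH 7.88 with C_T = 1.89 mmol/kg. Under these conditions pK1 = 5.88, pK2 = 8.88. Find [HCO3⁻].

α₁ = 1 / (1 + [H⁺]/K1 + K2/[H⁺]) = 1 / (1 + 10^-2.00 + 10^-1.00)
   = 1 / (1 + 0.010000 + 0.10000) = 1/1.1100 = 0.9009
[HCO3⁻] = α₁ × DIC = 0.9009 × 1.89 = 1.70 mmol/kg

[HCO3⁻] = 1.70 mmol/kg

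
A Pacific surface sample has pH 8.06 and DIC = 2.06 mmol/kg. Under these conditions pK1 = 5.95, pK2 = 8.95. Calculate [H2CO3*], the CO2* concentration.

α₀ = 1 / (1 + K1/[H⁺] + K1K2/[H⁺]²) = 1 / (1 + 10^+2.11 + 10^+1.22)
   = 1 / (1 + 128.82 + 16.596) = 1/146.42 = 0.006830
[CO2*] = α₀ × DIC = 0.006830 × 2.06 = 0.0141 mmol/kg = 14.1 μmol/kg

[CO2*] = 14.1 μmol/kg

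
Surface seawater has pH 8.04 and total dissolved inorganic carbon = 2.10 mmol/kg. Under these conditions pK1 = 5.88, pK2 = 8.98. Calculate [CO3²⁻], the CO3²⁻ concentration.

α₂ = 1 / (1 + [H⁺]/K2 + [H⁺]²/(K1K2)) = 1 / (1 + 10^+0.94 + 10^-1.22)
   = 1 / (1 + 8.7096 + 0.060256) = 1/9.7699 = 0.1024
[CO3²⁻] = α₂ × DIC = 0.1024 × 2.10 = 0.215 mmol/kg

[CO3²⁻] = 0.215 mmol/kg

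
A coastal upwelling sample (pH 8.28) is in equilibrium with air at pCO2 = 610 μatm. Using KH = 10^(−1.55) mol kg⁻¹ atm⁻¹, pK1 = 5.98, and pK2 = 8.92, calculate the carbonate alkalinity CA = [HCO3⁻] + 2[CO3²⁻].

CA = 5.00 mmol/kg

[CO2*] = KH · pCO2 = 10^(−1.55) × 610×10^-6 = 1.719×10^-5 mol/kg
α₀ = 1/(1 + K1/[H⁺] + K1K2/[H⁺]²) = 1/(1 + 10^+2.30 + 10^+1.66) = 0.004061
DIC = [CO2*]/α₀ = 1.719×10^-5 / 0.004061 = 4.233 mmol/kg
CA = (α₁ + 2α₂)·DIC = (0.8103 + 2×0.1856) × 4.233 = 5.00 mmol/kg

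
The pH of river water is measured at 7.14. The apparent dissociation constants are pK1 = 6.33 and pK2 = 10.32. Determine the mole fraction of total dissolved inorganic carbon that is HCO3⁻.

α₁ = 1 / (1 + [H⁺]/K1 + K2/[H⁺]) = 1 / (1 + 10^-0.81 + 10^-3.18)
   = 1 / (1 + 0.15488 + 0.00066069) = 1/1.1555 = 0.8654

α₁ = 0.865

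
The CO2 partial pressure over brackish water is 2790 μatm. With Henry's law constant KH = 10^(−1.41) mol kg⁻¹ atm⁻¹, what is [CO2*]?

KH = 10^(−1.41) = 3.890×10^-2 mol kg⁻¹ atm⁻¹
[CO2*] = KH · pCO2 = 3.890×10^-2 × 2790×10^-6 atm = 1.09×10^-4 mol/kg

[CO2*] = 109 μmol/kg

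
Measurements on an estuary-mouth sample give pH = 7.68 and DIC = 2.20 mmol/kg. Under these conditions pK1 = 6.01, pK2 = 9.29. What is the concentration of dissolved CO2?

α₀ = 1 / (1 + K1/[H⁺] + K1K2/[H⁺]²) = 1 / (1 + 10^+1.67 + 10^+0.06)
   = 1 / (1 + 46.774 + 1.1482) = 1/48.922 = 0.02044
[CO2*] = α₀ × DIC = 0.02044 × 2.20 = 0.0450 mmol/kg

[CO2*] = 0.0450 mmol/kg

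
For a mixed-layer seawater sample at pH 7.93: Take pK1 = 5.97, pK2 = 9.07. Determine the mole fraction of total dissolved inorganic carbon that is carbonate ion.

α₂ = 1 / (1 + [H⁺]/K2 + [H⁺]²/(K1K2)) = 1 / (1 + 10^+1.14 + 10^-0.82)
   = 1 / (1 + 13.804 + 0.15136) = 1/14.955 = 0.06687

α₂ = 0.0669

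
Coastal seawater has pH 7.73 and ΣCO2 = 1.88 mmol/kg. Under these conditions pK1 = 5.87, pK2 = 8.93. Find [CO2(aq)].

α₀ = 1 / (1 + K1/[H⁺] + K1K2/[H⁺]²) = 1 / (1 + 10^+1.86 + 10^+0.66)
   = 1 / (1 + 72.444 + 4.5709) = 1/78.014 = 0.01282
[CO2*] = α₀ × DIC = 0.01282 × 1.88 = 0.0241 mmol/kg

[CO2*] = 0.0241 mmol/kg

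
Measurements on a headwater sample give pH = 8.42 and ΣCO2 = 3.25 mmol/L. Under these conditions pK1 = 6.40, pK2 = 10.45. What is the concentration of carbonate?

[CO3²⁻] = 0.0298 mmol/L

α₂ = 1 / (1 + [H⁺]/K2 + [H⁺]²/(K1K2)) = 1 / (1 + 10^+2.03 + 10^+0.01)
   = 1 / (1 + 107.15 + 1.0233) = 1/109.18 = 0.009160
[CO3²⁻] = α₂ × DIC = 0.009160 × 3.25 = 0.0298 mmol/L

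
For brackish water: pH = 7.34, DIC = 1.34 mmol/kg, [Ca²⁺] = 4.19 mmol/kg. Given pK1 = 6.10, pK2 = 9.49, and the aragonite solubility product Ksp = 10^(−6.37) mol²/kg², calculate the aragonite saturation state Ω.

α₂ = 1 / (1 + [H⁺]/K2 + [H⁺]²/(K1K2)) = 1 / (1 + 10^+2.15 + 10^+0.91)
   = 1 / (1 + 141.25 + 8.1283) = 1/150.38 = 0.006650
[CO3²⁻] = α₂ × DIC = 0.006650 × 1.34 = 0.008911 mmol/kg = 8.911 μmol/kg
Ksp = 10^(−6.37) = 4.266×10^-7
Ω = [Ca²⁺][CO3²⁻]/Ksp = (4.19×10^-3)(8.911×10^-6) / 4.266×10^-7 = 0.0875

Ω = 0.0875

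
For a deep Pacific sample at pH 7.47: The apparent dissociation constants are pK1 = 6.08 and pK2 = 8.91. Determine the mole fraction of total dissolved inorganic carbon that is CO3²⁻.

α₂ = 0.0337

α₂ = 1 / (1 + [H⁺]/K2 + [H⁺]²/(K1K2)) = 1 / (1 + 10^+1.44 + 10^+0.05)
   = 1 / (1 + 27.542 + 1.1220) = 1/29.664 = 0.03371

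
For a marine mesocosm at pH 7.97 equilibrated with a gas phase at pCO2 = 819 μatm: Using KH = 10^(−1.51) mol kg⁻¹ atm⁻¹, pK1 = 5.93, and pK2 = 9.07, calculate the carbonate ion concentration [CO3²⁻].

[CO2*] = KH · pCO2 = 10^(−1.51) × 819×10^-6 = 2.531×10^-5 mol/kg
α₀ = 1/(1 + K1/[H⁺] + K1K2/[H⁺]²) = 1/(1 + 10^+2.04 + 10^+0.94) = 0.008378
DIC = [CO2*]/α₀ = 2.531×10^-5 / 0.008378 = 3.021 mmol/kg
[CO3²⁻] = α₂·DIC; α₂ = 0.07297, so [CO3²⁻] = 0.07297 × 3.021 = 0.220 mmol/kg

[CO3²⁻] = 0.220 mmol/kg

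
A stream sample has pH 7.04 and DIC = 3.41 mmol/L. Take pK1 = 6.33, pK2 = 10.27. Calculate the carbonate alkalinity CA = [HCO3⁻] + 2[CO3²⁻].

CA = [HCO3⁻] + 2[CO3²⁻] = (α₁ + 2α₂)·DIC
At pH 7.04: [H⁺]/K1 = 10^-0.71 = 0.19498, K2/[H⁺] = 10^-3.23 = 0.00058884
α₁ = 1/(1 + 0.19498 + 0.00058884) = 1/1.1956 = 0.8364; α₂ = α₁·K2/[H⁺] = 0.0004925
α₁ + 2α₂ = 0.8374
CA = 0.8374 × 3.41 = 2.86 mmol/L

CA = 2.86 mmol/L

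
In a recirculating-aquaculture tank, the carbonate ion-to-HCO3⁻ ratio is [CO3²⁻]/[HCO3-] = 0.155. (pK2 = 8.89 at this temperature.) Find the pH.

From K2 = [H⁺][CO3²⁻]/[HCO3-]:  pH = pK2 + log₁₀([CO3²⁻]/[HCO3-])
log₁₀(0.155) = -0.810
pH = 8.89 + (-0.810) = 8.08

pH = 8.08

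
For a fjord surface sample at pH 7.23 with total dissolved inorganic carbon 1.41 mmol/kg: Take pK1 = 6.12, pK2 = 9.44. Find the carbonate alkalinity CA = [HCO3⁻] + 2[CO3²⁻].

CA = [HCO3⁻] + 2[CO3²⁻] = (α₁ + 2α₂)·DIC
At pH 7.23: [H⁺]/K1 = 10^-1.11 = 0.077625, K2/[H⁺] = 10^-2.21 = 0.0061660
α₁ = 1/(1 + 0.077625 + 0.0061660) = 1/1.0838 = 0.9227; α₂ = α₁·K2/[H⁺] = 0.005689
α₁ + 2α₂ = 0.9341
CA = 0.9341 × 1.41 = 1.32 mmol/kg

CA = 1.32 mmol/kg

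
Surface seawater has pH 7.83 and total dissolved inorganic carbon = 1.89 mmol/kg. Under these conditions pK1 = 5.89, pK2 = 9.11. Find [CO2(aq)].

α₀ = 1 / (1 + K1/[H⁺] + K1K2/[H⁺]²) = 1 / (1 + 10^+1.94 + 10^+0.66)
   = 1 / (1 + 87.096 + 4.5709) = 1/92.667 = 0.01079
[CO2*] = α₀ × DIC = 0.01079 × 1.89 = 0.0204 mmol/kg

[CO2*] = 0.0204 mmol/kg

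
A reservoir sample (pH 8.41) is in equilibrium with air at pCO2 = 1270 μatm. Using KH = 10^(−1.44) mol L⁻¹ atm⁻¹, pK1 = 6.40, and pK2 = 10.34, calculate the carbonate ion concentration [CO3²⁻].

[CO2*] = KH · pCO2 = 10^(−1.44) × 1270×10^-6 = 4.611×10^-5 mol/L
α₀ = 1/(1 + K1/[H⁺] + K1K2/[H⁺]²) = 1/(1 + 10^+2.01 + 10^+0.08) = 0.009566
DIC = [CO2*]/α₀ = 4.611×10^-5 / 0.009566 = 4.820 mmol/L
[CO3²⁻] = α₂·DIC; α₂ = 0.01150, so [CO3²⁻] = 0.01150 × 4.820 = 0.0554 mmol/L

[CO3²⁻] = 0.0554 mmol/L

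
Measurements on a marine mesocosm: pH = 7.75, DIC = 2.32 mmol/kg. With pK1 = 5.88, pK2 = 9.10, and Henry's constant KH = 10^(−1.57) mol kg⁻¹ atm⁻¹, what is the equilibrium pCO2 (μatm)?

pCO2 = 1100 μatm

α₀ = 1 / (1 + K1/[H⁺] + K1K2/[H⁺]²) = 1 / (1 + 10^+1.87 + 10^+0.52)
   = 1 / (1 + 74.131 + 3.3113) = 1/78.442 = 0.01275
[CO2*] = α₀ × DIC = 0.01275 × 2.32 = 0.02958 mmol/kg
pCO2 = [CO2*]/KH = 2.958×10^-5 / 2.692×10^-2 = 1100 μatm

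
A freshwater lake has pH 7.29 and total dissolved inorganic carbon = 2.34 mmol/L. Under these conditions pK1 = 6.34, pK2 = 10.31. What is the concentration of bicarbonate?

α₁ = 1 / (1 + [H⁺]/K1 + K2/[H⁺]) = 1 / (1 + 10^-0.95 + 10^-3.02)
   = 1 / (1 + 0.11220 + 0.00095499) = 1/1.1132 = 0.8983
[HCO3⁻] = α₁ × DIC = 0.8983 × 2.34 = 2.10 mmol/L

[HCO3⁻] = 2.10 mmol/L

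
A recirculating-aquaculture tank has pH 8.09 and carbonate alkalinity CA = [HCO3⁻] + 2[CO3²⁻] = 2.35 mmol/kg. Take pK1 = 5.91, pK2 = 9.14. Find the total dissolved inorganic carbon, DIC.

CA = [HCO3⁻] + 2[CO3²⁻] = (α₁ + 2α₂)·DIC
At pH 8.09: [H⁺]/K1 = 10^-2.18 = 0.0066069, K2/[H⁺] = 10^-1.05 = 0.089125
α₁ = 1/(1 + 0.0066069 + 0.089125) = 1/1.0957 = 0.9126; α₂ = α₁·K2/[H⁺] = 0.08134
α₁ + 2α₂ = 1.0753
DIC = CA / (α₁ + 2α₂) = 2.35 / 1.0753 = 2.19 mmol/kg

DIC = 2.19 mmol/kg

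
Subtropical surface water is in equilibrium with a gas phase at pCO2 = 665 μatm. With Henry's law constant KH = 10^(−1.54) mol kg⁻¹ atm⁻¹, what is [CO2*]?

[CO2*] = 19.2 μmol/kg

KH = 10^(−1.54) = 2.884×10^-2 mol kg⁻¹ atm⁻¹
[CO2*] = KH · pCO2 = 2.884×10^-2 × 665×10^-6 atm = 1.92×10^-5 mol/kg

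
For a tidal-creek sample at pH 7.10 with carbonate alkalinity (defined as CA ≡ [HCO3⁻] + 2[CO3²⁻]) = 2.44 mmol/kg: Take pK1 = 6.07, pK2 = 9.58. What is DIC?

DIC = 2.66 mmol/kg

CA = [HCO3⁻] + 2[CO3²⁻] = (α₁ + 2α₂)·DIC
At pH 7.10: [H⁺]/K1 = 10^-1.03 = 0.093325, K2/[H⁺] = 10^-2.48 = 0.0033113
α₁ = 1/(1 + 0.093325 + 0.0033113) = 1/1.0966 = 0.9119; α₂ = α₁·K2/[H⁺] = 0.003020
α₁ + 2α₂ = 0.9179
DIC = CA / (α₁ + 2α₂) = 2.44 / 0.9179 = 2.66 mmol/kg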